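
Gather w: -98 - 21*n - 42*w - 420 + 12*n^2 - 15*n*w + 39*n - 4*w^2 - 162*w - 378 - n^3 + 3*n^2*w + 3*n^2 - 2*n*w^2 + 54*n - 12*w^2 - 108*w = -n^3 + 15*n^2 + 72*n + w^2*(-2*n - 16) + w*(3*n^2 - 15*n - 312) - 896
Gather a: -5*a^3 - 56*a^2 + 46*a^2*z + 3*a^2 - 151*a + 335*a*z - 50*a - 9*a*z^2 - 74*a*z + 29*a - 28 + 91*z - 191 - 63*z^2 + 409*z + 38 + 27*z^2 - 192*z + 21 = -5*a^3 + a^2*(46*z - 53) + a*(-9*z^2 + 261*z - 172) - 36*z^2 + 308*z - 160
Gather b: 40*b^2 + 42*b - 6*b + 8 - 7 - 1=40*b^2 + 36*b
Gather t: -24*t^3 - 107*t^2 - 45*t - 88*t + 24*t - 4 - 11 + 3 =-24*t^3 - 107*t^2 - 109*t - 12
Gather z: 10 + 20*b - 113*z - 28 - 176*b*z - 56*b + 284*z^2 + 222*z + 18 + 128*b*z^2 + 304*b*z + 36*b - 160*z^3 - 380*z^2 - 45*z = -160*z^3 + z^2*(128*b - 96) + z*(128*b + 64)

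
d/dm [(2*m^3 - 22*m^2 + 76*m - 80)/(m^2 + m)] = 2*(m^4 + 2*m^3 - 49*m^2 + 80*m + 40)/(m^2*(m^2 + 2*m + 1))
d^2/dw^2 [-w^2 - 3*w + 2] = -2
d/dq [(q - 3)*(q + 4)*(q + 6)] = 3*q^2 + 14*q - 6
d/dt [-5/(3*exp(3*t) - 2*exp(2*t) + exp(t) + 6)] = (45*exp(2*t) - 20*exp(t) + 5)*exp(t)/(3*exp(3*t) - 2*exp(2*t) + exp(t) + 6)^2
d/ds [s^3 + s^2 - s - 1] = 3*s^2 + 2*s - 1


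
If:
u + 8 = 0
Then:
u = -8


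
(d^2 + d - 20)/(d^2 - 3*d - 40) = (d - 4)/(d - 8)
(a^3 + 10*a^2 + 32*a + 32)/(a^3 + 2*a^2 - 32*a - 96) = (a + 2)/(a - 6)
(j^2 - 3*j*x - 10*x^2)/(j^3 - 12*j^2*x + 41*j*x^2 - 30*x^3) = (j + 2*x)/(j^2 - 7*j*x + 6*x^2)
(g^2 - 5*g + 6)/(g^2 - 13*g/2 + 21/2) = 2*(g - 2)/(2*g - 7)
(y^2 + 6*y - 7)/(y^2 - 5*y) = (y^2 + 6*y - 7)/(y*(y - 5))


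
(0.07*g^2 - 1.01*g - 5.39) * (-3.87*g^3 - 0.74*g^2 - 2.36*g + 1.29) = -0.2709*g^5 + 3.8569*g^4 + 21.4415*g^3 + 6.4625*g^2 + 11.4175*g - 6.9531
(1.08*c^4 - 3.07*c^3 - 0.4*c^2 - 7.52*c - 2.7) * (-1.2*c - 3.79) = -1.296*c^5 - 0.409200000000001*c^4 + 12.1153*c^3 + 10.54*c^2 + 31.7408*c + 10.233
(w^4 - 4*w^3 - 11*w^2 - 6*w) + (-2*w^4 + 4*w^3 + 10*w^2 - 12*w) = -w^4 - w^2 - 18*w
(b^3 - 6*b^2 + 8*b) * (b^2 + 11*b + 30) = b^5 + 5*b^4 - 28*b^3 - 92*b^2 + 240*b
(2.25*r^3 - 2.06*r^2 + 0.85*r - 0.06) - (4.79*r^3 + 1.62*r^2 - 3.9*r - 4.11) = -2.54*r^3 - 3.68*r^2 + 4.75*r + 4.05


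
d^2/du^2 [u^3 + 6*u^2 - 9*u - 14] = 6*u + 12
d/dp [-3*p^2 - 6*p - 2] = -6*p - 6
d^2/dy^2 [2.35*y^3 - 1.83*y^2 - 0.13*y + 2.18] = 14.1*y - 3.66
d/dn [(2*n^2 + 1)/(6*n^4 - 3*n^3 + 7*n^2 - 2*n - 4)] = (-24*n^5 + 6*n^4 - 24*n^3 + 5*n^2 - 30*n + 2)/(36*n^8 - 36*n^7 + 93*n^6 - 66*n^5 + 13*n^4 - 4*n^3 - 52*n^2 + 16*n + 16)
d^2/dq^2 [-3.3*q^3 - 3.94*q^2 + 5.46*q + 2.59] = -19.8*q - 7.88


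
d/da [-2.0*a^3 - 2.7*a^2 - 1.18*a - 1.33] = -6.0*a^2 - 5.4*a - 1.18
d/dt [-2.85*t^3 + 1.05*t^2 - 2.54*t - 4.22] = -8.55*t^2 + 2.1*t - 2.54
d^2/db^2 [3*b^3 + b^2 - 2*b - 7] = 18*b + 2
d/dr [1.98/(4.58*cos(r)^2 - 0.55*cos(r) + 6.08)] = (18.1368*cos(r) - 1.089)*sin(r)/(4.58*cos(r)^2 - 0.55*cos(r) + 6.08)^2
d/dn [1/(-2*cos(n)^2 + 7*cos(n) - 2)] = (7 - 4*cos(n))*sin(n)/(-7*cos(n) + cos(2*n) + 3)^2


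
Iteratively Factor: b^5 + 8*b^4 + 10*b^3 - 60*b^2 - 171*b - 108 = (b - 3)*(b^4 + 11*b^3 + 43*b^2 + 69*b + 36) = (b - 3)*(b + 4)*(b^3 + 7*b^2 + 15*b + 9) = (b - 3)*(b + 3)*(b + 4)*(b^2 + 4*b + 3) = (b - 3)*(b + 1)*(b + 3)*(b + 4)*(b + 3)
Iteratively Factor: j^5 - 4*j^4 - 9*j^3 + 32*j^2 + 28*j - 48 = (j - 4)*(j^4 - 9*j^2 - 4*j + 12) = (j - 4)*(j + 2)*(j^3 - 2*j^2 - 5*j + 6) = (j - 4)*(j - 3)*(j + 2)*(j^2 + j - 2) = (j - 4)*(j - 3)*(j + 2)^2*(j - 1)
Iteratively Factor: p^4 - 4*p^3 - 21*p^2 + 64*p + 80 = (p - 5)*(p^3 + p^2 - 16*p - 16) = (p - 5)*(p + 1)*(p^2 - 16) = (p - 5)*(p - 4)*(p + 1)*(p + 4)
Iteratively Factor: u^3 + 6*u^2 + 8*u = (u + 4)*(u^2 + 2*u) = (u + 2)*(u + 4)*(u)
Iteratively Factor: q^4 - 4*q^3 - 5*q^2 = (q)*(q^3 - 4*q^2 - 5*q) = q*(q - 5)*(q^2 + q) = q^2*(q - 5)*(q + 1)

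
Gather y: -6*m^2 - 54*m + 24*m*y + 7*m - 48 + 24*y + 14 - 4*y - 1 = -6*m^2 - 47*m + y*(24*m + 20) - 35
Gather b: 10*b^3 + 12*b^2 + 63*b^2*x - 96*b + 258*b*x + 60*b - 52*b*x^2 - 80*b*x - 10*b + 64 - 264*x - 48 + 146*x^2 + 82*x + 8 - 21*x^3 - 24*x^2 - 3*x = 10*b^3 + b^2*(63*x + 12) + b*(-52*x^2 + 178*x - 46) - 21*x^3 + 122*x^2 - 185*x + 24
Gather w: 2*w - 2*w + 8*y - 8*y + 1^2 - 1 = 0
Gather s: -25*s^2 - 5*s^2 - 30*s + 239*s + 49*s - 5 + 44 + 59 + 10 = -30*s^2 + 258*s + 108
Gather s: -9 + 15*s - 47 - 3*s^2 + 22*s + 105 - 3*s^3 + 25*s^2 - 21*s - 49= -3*s^3 + 22*s^2 + 16*s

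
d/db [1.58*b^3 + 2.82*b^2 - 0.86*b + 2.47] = 4.74*b^2 + 5.64*b - 0.86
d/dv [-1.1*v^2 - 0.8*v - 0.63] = -2.2*v - 0.8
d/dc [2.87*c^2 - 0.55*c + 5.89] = 5.74*c - 0.55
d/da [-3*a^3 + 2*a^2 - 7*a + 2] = -9*a^2 + 4*a - 7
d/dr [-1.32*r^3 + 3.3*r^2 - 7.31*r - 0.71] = -3.96*r^2 + 6.6*r - 7.31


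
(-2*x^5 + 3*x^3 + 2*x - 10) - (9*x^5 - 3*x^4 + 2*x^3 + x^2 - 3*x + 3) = -11*x^5 + 3*x^4 + x^3 - x^2 + 5*x - 13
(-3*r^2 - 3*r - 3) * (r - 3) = -3*r^3 + 6*r^2 + 6*r + 9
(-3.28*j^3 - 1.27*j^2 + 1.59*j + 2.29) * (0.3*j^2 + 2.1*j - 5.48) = -0.984*j^5 - 7.269*j^4 + 15.7844*j^3 + 10.9856*j^2 - 3.9042*j - 12.5492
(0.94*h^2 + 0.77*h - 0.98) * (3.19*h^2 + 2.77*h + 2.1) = 2.9986*h^4 + 5.0601*h^3 + 0.980700000000001*h^2 - 1.0976*h - 2.058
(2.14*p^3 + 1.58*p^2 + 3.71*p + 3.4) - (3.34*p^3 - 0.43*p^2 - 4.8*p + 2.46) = -1.2*p^3 + 2.01*p^2 + 8.51*p + 0.94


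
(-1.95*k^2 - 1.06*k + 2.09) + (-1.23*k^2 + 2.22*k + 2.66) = -3.18*k^2 + 1.16*k + 4.75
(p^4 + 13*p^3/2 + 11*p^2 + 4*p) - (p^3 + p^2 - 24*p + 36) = p^4 + 11*p^3/2 + 10*p^2 + 28*p - 36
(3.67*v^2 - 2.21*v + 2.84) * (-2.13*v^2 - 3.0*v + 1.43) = -7.8171*v^4 - 6.3027*v^3 + 5.8289*v^2 - 11.6803*v + 4.0612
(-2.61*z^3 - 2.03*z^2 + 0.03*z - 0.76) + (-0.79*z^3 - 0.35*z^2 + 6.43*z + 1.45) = -3.4*z^3 - 2.38*z^2 + 6.46*z + 0.69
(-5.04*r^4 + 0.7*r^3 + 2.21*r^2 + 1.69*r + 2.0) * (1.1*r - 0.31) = -5.544*r^5 + 2.3324*r^4 + 2.214*r^3 + 1.1739*r^2 + 1.6761*r - 0.62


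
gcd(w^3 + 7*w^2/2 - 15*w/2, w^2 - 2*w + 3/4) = w - 3/2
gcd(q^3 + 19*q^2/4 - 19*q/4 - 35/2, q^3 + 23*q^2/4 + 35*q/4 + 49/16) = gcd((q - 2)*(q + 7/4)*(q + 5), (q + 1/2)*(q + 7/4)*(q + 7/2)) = q + 7/4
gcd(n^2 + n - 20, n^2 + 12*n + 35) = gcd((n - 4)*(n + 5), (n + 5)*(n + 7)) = n + 5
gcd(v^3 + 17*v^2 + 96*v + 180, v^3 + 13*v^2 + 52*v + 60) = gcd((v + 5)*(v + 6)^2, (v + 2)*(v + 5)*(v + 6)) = v^2 + 11*v + 30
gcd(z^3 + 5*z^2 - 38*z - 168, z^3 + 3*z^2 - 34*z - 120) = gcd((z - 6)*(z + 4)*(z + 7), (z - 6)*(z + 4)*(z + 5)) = z^2 - 2*z - 24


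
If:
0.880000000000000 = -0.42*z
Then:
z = -2.10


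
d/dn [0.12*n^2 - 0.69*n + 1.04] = 0.24*n - 0.69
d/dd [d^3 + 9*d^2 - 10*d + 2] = 3*d^2 + 18*d - 10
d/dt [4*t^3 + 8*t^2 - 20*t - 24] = 12*t^2 + 16*t - 20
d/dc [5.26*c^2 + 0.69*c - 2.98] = 10.52*c + 0.69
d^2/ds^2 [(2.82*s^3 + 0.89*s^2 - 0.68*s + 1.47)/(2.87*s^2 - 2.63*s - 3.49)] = (2.8421709430404e-14*s^5 + 97.736682*s^3 + 281.440104*s^2 + 98.646546*s + 83.947218)/(23.639903*s^6 - 64.989141*s^5 - 26.685834*s^4 + 139.865767*s^3 + 32.450718*s^2 - 96.100989*s - 42.508549)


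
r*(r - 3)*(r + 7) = r^3 + 4*r^2 - 21*r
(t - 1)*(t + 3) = t^2 + 2*t - 3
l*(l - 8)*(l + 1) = l^3 - 7*l^2 - 8*l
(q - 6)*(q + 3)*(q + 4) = q^3 + q^2 - 30*q - 72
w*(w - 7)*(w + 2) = w^3 - 5*w^2 - 14*w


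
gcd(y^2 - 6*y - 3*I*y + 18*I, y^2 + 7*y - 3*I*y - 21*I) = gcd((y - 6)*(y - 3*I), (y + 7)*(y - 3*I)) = y - 3*I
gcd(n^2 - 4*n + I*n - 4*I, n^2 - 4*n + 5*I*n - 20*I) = n - 4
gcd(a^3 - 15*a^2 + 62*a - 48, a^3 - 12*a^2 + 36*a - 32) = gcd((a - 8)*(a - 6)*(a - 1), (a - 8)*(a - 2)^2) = a - 8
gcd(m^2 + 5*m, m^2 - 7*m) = m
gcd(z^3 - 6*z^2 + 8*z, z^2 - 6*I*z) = z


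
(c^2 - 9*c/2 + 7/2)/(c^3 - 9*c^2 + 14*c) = (2*c^2 - 9*c + 7)/(2*c*(c^2 - 9*c + 14))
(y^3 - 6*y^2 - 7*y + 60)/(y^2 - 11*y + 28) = (y^2 - 2*y - 15)/(y - 7)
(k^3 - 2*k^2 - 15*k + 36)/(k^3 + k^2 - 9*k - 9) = (k^2 + k - 12)/(k^2 + 4*k + 3)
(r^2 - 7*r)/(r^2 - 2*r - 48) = r*(7 - r)/(-r^2 + 2*r + 48)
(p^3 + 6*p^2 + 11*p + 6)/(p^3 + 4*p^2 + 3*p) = (p + 2)/p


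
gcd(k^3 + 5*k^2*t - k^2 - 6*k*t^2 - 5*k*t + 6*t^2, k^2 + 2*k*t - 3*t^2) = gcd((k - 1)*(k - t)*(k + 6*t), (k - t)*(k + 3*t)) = -k + t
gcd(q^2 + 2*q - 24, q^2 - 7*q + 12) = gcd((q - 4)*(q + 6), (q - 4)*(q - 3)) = q - 4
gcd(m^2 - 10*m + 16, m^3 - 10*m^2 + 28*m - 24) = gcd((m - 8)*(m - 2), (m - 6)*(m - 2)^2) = m - 2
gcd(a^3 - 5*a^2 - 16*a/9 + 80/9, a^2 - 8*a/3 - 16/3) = a + 4/3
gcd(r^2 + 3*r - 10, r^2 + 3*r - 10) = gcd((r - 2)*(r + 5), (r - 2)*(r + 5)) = r^2 + 3*r - 10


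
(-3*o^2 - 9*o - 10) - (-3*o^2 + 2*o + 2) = -11*o - 12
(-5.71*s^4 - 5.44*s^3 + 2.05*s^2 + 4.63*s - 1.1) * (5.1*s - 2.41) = -29.121*s^5 - 13.9829*s^4 + 23.5654*s^3 + 18.6725*s^2 - 16.7683*s + 2.651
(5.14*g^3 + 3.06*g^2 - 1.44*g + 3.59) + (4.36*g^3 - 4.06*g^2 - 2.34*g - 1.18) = 9.5*g^3 - 1.0*g^2 - 3.78*g + 2.41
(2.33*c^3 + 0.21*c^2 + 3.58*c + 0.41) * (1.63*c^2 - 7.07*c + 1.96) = 3.7979*c^5 - 16.1308*c^4 + 8.9175*c^3 - 24.2307*c^2 + 4.1181*c + 0.8036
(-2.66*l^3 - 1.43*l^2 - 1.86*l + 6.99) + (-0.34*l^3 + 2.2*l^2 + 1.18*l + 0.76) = -3.0*l^3 + 0.77*l^2 - 0.68*l + 7.75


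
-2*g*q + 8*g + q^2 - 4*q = (-2*g + q)*(q - 4)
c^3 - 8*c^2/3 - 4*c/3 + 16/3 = (c - 2)^2*(c + 4/3)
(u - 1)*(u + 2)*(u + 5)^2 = u^4 + 11*u^3 + 33*u^2 + 5*u - 50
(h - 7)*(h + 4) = h^2 - 3*h - 28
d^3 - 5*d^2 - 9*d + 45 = (d - 5)*(d - 3)*(d + 3)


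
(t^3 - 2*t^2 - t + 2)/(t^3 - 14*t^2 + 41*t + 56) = (t^2 - 3*t + 2)/(t^2 - 15*t + 56)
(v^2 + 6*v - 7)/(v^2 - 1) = (v + 7)/(v + 1)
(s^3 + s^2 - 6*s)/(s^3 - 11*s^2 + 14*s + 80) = s*(s^2 + s - 6)/(s^3 - 11*s^2 + 14*s + 80)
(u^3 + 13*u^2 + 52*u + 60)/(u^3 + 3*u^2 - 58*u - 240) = (u + 2)/(u - 8)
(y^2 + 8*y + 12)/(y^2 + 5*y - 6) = (y + 2)/(y - 1)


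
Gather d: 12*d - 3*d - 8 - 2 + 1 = 9*d - 9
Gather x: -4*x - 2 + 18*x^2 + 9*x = 18*x^2 + 5*x - 2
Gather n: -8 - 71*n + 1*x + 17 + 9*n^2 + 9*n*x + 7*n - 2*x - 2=9*n^2 + n*(9*x - 64) - x + 7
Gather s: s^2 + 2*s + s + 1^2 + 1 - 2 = s^2 + 3*s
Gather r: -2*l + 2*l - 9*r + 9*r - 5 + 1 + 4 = 0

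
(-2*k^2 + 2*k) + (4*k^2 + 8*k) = 2*k^2 + 10*k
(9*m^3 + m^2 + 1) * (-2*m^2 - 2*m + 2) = -18*m^5 - 20*m^4 + 16*m^3 - 2*m + 2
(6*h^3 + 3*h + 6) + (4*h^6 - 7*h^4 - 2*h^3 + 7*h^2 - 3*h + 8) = 4*h^6 - 7*h^4 + 4*h^3 + 7*h^2 + 14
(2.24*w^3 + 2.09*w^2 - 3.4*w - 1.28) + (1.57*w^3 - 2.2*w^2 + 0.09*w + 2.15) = 3.81*w^3 - 0.11*w^2 - 3.31*w + 0.87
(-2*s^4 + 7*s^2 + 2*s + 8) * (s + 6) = -2*s^5 - 12*s^4 + 7*s^3 + 44*s^2 + 20*s + 48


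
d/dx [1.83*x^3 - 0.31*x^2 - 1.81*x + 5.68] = 5.49*x^2 - 0.62*x - 1.81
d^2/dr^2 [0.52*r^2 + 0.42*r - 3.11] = 1.04000000000000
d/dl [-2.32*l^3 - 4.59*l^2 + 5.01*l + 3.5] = -6.96*l^2 - 9.18*l + 5.01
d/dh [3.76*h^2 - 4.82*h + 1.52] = 7.52*h - 4.82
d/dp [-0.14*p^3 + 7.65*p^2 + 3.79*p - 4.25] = -0.42*p^2 + 15.3*p + 3.79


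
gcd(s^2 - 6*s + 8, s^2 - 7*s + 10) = s - 2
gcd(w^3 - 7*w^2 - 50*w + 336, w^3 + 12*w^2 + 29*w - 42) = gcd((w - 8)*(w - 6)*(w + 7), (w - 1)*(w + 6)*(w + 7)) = w + 7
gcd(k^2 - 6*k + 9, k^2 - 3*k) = k - 3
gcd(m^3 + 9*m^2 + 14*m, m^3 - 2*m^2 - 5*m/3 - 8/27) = 1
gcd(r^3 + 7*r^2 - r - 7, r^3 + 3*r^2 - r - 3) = r^2 - 1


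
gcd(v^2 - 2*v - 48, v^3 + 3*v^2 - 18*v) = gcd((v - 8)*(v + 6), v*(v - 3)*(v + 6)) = v + 6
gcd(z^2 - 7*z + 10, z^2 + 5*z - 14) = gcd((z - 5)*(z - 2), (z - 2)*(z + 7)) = z - 2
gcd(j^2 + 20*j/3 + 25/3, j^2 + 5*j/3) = j + 5/3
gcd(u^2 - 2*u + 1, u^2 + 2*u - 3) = u - 1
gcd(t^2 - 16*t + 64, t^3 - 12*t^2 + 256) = t^2 - 16*t + 64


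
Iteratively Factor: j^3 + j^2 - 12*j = (j - 3)*(j^2 + 4*j) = j*(j - 3)*(j + 4)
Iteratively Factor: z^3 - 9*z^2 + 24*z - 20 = (z - 5)*(z^2 - 4*z + 4) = (z - 5)*(z - 2)*(z - 2)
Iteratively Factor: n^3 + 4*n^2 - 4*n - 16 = (n + 4)*(n^2 - 4) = (n + 2)*(n + 4)*(n - 2)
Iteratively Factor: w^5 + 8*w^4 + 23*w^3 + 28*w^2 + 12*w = (w)*(w^4 + 8*w^3 + 23*w^2 + 28*w + 12) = w*(w + 1)*(w^3 + 7*w^2 + 16*w + 12) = w*(w + 1)*(w + 2)*(w^2 + 5*w + 6) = w*(w + 1)*(w + 2)^2*(w + 3)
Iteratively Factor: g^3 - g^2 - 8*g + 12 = (g - 2)*(g^2 + g - 6) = (g - 2)^2*(g + 3)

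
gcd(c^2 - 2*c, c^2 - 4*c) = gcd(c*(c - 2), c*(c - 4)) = c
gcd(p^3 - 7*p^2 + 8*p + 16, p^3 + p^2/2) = 1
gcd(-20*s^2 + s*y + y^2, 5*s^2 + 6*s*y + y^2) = 5*s + y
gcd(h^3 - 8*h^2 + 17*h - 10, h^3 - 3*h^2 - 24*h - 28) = 1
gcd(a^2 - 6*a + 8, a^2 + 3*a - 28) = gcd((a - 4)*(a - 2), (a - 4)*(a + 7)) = a - 4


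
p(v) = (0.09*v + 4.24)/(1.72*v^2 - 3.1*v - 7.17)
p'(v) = (3.1 - 3.44*v)*(0.09*v + 4.24)/(1.72*v^2 - 3.1*v - 7.17)^2 + 0.09/(1.72*v^2 - 3.1*v - 7.17)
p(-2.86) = 0.25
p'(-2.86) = 0.21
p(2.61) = -1.26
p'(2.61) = -2.12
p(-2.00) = 0.69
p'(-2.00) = 1.18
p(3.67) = 0.99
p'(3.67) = -2.02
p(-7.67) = 0.03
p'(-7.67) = 0.01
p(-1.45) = 4.37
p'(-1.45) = 37.61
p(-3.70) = 0.14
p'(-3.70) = 0.08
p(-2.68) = 0.30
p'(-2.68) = 0.28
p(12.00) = 0.03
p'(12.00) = -0.00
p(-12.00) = 0.01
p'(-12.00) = 0.00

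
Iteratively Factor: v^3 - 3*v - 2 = (v + 1)*(v^2 - v - 2) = (v + 1)^2*(v - 2)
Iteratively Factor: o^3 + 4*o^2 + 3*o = (o + 3)*(o^2 + o) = (o + 1)*(o + 3)*(o)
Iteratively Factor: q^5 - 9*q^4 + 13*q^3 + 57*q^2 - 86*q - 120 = (q + 1)*(q^4 - 10*q^3 + 23*q^2 + 34*q - 120) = (q - 5)*(q + 1)*(q^3 - 5*q^2 - 2*q + 24) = (q - 5)*(q - 4)*(q + 1)*(q^2 - q - 6) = (q - 5)*(q - 4)*(q - 3)*(q + 1)*(q + 2)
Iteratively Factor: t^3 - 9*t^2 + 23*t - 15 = (t - 5)*(t^2 - 4*t + 3) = (t - 5)*(t - 1)*(t - 3)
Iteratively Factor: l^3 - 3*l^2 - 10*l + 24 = (l - 4)*(l^2 + l - 6) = (l - 4)*(l - 2)*(l + 3)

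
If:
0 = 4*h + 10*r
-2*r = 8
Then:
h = 10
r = -4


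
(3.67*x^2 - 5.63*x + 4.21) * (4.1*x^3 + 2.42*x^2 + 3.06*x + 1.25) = 15.047*x^5 - 14.2016*x^4 + 14.8666*x^3 - 2.4521*x^2 + 5.8451*x + 5.2625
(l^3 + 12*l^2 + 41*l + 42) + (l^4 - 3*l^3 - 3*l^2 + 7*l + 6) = l^4 - 2*l^3 + 9*l^2 + 48*l + 48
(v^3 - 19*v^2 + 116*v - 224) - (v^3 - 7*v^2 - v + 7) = -12*v^2 + 117*v - 231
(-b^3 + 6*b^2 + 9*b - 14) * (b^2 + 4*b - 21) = -b^5 + 2*b^4 + 54*b^3 - 104*b^2 - 245*b + 294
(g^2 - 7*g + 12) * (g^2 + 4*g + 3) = g^4 - 3*g^3 - 13*g^2 + 27*g + 36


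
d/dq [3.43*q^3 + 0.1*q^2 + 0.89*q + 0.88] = 10.29*q^2 + 0.2*q + 0.89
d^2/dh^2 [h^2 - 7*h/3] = 2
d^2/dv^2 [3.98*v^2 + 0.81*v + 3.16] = 7.96000000000000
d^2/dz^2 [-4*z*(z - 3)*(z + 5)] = -24*z - 16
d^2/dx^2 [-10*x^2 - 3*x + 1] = -20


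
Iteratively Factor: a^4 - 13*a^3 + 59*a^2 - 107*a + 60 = (a - 5)*(a^3 - 8*a^2 + 19*a - 12) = (a - 5)*(a - 3)*(a^2 - 5*a + 4) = (a - 5)*(a - 3)*(a - 1)*(a - 4)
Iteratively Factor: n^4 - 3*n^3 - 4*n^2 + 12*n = (n - 2)*(n^3 - n^2 - 6*n) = (n - 3)*(n - 2)*(n^2 + 2*n) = n*(n - 3)*(n - 2)*(n + 2)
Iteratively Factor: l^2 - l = (l)*(l - 1)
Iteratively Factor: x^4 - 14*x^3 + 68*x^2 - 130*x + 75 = (x - 5)*(x^3 - 9*x^2 + 23*x - 15) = (x - 5)*(x - 1)*(x^2 - 8*x + 15) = (x - 5)^2*(x - 1)*(x - 3)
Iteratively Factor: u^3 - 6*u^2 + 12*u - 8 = (u - 2)*(u^2 - 4*u + 4) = (u - 2)^2*(u - 2)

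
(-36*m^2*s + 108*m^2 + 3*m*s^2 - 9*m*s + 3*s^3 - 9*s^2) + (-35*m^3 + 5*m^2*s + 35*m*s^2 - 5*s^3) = -35*m^3 - 31*m^2*s + 108*m^2 + 38*m*s^2 - 9*m*s - 2*s^3 - 9*s^2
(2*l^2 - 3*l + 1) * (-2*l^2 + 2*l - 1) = -4*l^4 + 10*l^3 - 10*l^2 + 5*l - 1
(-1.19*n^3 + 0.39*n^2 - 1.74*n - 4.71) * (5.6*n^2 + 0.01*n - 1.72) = -6.664*n^5 + 2.1721*n^4 - 7.6933*n^3 - 27.0642*n^2 + 2.9457*n + 8.1012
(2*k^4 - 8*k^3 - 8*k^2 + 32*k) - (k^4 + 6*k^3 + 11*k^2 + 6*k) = k^4 - 14*k^3 - 19*k^2 + 26*k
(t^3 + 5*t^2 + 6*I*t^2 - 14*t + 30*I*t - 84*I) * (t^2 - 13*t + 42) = t^5 - 8*t^4 + 6*I*t^4 - 37*t^3 - 48*I*t^3 + 392*t^2 - 222*I*t^2 - 588*t + 2352*I*t - 3528*I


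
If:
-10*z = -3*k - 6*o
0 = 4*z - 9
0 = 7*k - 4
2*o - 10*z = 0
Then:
No Solution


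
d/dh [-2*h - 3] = -2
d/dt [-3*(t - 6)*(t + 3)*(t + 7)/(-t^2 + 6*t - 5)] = 3*(t^4 - 12*t^3 + 30*t^2 + 292*t - 951)/(t^4 - 12*t^3 + 46*t^2 - 60*t + 25)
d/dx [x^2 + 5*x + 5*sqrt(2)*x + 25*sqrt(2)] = 2*x + 5 + 5*sqrt(2)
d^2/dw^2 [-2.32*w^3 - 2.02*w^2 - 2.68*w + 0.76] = -13.92*w - 4.04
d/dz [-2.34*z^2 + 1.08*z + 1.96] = 1.08 - 4.68*z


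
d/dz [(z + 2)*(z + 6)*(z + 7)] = 3*z^2 + 30*z + 68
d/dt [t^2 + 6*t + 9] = 2*t + 6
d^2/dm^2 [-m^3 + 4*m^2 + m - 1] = 8 - 6*m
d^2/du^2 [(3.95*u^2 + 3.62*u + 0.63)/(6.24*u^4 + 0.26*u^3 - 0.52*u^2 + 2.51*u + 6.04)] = (922.821120000001*u^8 + 1729.900224*u^7 + 610.751128*u^6 - 780.743183999999*u^5 - 3967.849548*u^4 - 2769.919776*u^3 - 275.225652*u^2 + 57.348408*u + 190.338878)/(242.970624*u^12 + 30.371328*u^11 - 59.477184*u^10 + 288.155816*u^9 + 734.939088*u^8 + 10.649028*u^7 - 0.605488000000051*u^6 + 569.655918*u^5 + 701.657268*u^4 - 3.03154900000001*u^3 + 57.246516*u^2 + 274.706448*u + 220.348864)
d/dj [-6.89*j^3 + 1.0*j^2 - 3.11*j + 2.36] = -20.67*j^2 + 2.0*j - 3.11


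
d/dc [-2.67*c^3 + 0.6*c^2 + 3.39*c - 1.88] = -8.01*c^2 + 1.2*c + 3.39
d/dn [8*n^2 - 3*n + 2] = 16*n - 3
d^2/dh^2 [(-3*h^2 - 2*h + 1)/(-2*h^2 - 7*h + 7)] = 4*(-17*h^3 + 57*h^2 + 21*h + 91)/(8*h^6 + 84*h^5 + 210*h^4 - 245*h^3 - 735*h^2 + 1029*h - 343)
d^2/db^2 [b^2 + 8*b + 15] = 2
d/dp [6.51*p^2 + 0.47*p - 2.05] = 13.02*p + 0.47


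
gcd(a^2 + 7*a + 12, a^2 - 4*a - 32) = a + 4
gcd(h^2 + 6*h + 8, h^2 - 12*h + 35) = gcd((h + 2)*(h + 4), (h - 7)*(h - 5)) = 1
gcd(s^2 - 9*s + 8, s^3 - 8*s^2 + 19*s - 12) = s - 1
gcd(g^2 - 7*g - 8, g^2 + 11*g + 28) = 1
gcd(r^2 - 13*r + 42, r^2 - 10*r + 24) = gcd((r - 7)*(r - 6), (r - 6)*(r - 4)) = r - 6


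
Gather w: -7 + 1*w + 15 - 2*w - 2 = 6 - w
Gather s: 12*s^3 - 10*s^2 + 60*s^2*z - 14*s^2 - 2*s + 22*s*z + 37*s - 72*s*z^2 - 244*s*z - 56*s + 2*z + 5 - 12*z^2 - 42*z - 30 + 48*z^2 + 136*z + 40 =12*s^3 + s^2*(60*z - 24) + s*(-72*z^2 - 222*z - 21) + 36*z^2 + 96*z + 15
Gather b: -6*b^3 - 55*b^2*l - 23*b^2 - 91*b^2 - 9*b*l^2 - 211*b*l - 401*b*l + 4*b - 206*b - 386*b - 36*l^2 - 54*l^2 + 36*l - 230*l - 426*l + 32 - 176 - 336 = -6*b^3 + b^2*(-55*l - 114) + b*(-9*l^2 - 612*l - 588) - 90*l^2 - 620*l - 480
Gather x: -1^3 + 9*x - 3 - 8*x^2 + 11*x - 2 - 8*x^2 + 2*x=-16*x^2 + 22*x - 6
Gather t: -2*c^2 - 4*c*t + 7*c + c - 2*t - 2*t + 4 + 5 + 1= -2*c^2 + 8*c + t*(-4*c - 4) + 10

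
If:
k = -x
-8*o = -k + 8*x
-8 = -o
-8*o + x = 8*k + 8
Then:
No Solution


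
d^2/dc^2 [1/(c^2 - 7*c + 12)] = 2*(-c^2 + 7*c + (2*c - 7)^2 - 12)/(c^2 - 7*c + 12)^3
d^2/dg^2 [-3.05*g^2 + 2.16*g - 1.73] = -6.10000000000000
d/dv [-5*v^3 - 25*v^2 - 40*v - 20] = -15*v^2 - 50*v - 40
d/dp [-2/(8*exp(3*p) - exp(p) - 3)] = (48*exp(2*p) - 2)*exp(p)/(-8*exp(3*p) + exp(p) + 3)^2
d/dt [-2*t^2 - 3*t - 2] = -4*t - 3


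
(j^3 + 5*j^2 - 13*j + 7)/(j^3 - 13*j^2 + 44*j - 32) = (j^2 + 6*j - 7)/(j^2 - 12*j + 32)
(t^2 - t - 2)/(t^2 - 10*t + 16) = (t + 1)/(t - 8)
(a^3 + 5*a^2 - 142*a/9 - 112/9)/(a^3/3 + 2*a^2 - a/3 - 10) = (9*a^3 + 45*a^2 - 142*a - 112)/(3*(a^3 + 6*a^2 - a - 30))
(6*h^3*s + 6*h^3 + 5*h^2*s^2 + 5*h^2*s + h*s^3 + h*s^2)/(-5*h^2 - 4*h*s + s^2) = h*(6*h^2*s + 6*h^2 + 5*h*s^2 + 5*h*s + s^3 + s^2)/(-5*h^2 - 4*h*s + s^2)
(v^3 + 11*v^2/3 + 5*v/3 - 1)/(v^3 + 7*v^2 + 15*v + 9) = (v - 1/3)/(v + 3)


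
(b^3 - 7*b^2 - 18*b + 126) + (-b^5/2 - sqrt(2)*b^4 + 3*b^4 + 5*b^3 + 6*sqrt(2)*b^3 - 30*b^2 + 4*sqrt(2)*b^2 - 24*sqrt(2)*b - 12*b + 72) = -b^5/2 - sqrt(2)*b^4 + 3*b^4 + 6*b^3 + 6*sqrt(2)*b^3 - 37*b^2 + 4*sqrt(2)*b^2 - 24*sqrt(2)*b - 30*b + 198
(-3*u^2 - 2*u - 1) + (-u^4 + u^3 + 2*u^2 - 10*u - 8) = -u^4 + u^3 - u^2 - 12*u - 9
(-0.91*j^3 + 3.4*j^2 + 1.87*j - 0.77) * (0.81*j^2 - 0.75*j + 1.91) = -0.7371*j^5 + 3.4365*j^4 - 2.7734*j^3 + 4.4678*j^2 + 4.1492*j - 1.4707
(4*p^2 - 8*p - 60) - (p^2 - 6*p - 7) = 3*p^2 - 2*p - 53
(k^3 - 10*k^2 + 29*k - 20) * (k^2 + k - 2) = k^5 - 9*k^4 + 17*k^3 + 29*k^2 - 78*k + 40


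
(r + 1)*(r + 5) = r^2 + 6*r + 5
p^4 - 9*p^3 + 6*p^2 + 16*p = p*(p - 8)*(p - 2)*(p + 1)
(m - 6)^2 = m^2 - 12*m + 36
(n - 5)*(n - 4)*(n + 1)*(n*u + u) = n^4*u - 7*n^3*u + 3*n^2*u + 31*n*u + 20*u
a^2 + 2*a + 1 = (a + 1)^2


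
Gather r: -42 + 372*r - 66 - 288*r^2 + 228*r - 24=-288*r^2 + 600*r - 132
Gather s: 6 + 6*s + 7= 6*s + 13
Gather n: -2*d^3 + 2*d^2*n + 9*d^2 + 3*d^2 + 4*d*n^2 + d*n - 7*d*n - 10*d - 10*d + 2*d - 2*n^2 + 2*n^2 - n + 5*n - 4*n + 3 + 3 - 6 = -2*d^3 + 12*d^2 + 4*d*n^2 - 18*d + n*(2*d^2 - 6*d)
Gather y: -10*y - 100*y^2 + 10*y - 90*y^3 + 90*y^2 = -90*y^3 - 10*y^2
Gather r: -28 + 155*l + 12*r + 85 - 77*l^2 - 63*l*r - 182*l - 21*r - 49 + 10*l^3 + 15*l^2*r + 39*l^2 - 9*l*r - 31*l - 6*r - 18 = 10*l^3 - 38*l^2 - 58*l + r*(15*l^2 - 72*l - 15) - 10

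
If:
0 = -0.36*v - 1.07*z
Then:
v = -2.97222222222222*z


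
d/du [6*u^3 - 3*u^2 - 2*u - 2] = 18*u^2 - 6*u - 2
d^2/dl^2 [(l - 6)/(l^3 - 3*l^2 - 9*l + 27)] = 6*(l^3 - 9*l^2 - 9*l - 27)/(l^7 - 3*l^6 - 27*l^5 + 81*l^4 + 243*l^3 - 729*l^2 - 729*l + 2187)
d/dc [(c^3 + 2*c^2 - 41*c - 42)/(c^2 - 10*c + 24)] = (c^2 - 8*c - 39)/(c^2 - 8*c + 16)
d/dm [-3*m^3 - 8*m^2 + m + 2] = -9*m^2 - 16*m + 1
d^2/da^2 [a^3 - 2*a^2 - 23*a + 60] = 6*a - 4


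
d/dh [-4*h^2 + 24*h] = 24 - 8*h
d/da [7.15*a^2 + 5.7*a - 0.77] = 14.3*a + 5.7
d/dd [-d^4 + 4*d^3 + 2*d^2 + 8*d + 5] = -4*d^3 + 12*d^2 + 4*d + 8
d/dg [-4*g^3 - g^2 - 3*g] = -12*g^2 - 2*g - 3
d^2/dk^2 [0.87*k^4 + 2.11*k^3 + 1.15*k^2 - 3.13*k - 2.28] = 10.44*k^2 + 12.66*k + 2.3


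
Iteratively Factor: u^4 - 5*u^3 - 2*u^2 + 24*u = (u)*(u^3 - 5*u^2 - 2*u + 24) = u*(u - 4)*(u^2 - u - 6) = u*(u - 4)*(u - 3)*(u + 2)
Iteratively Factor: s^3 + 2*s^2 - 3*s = (s + 3)*(s^2 - s) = (s - 1)*(s + 3)*(s)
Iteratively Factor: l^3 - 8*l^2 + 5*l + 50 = (l + 2)*(l^2 - 10*l + 25) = (l - 5)*(l + 2)*(l - 5)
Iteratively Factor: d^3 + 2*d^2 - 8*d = (d - 2)*(d^2 + 4*d) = d*(d - 2)*(d + 4)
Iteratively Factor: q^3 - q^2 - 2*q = (q)*(q^2 - q - 2) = q*(q + 1)*(q - 2)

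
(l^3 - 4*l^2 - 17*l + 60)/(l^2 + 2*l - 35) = (l^2 + l - 12)/(l + 7)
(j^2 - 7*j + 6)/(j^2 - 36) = (j - 1)/(j + 6)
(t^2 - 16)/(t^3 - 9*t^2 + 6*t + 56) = (t + 4)/(t^2 - 5*t - 14)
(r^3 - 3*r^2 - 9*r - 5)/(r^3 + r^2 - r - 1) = (r - 5)/(r - 1)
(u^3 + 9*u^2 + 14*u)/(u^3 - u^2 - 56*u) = (u + 2)/(u - 8)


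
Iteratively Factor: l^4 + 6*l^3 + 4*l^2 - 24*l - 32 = (l + 2)*(l^3 + 4*l^2 - 4*l - 16) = (l + 2)^2*(l^2 + 2*l - 8) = (l + 2)^2*(l + 4)*(l - 2)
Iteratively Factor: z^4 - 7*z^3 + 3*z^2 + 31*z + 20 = (z + 1)*(z^3 - 8*z^2 + 11*z + 20) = (z + 1)^2*(z^2 - 9*z + 20) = (z - 4)*(z + 1)^2*(z - 5)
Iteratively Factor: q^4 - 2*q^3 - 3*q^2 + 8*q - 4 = (q - 2)*(q^3 - 3*q + 2) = (q - 2)*(q - 1)*(q^2 + q - 2) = (q - 2)*(q - 1)^2*(q + 2)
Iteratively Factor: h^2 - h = (h)*(h - 1)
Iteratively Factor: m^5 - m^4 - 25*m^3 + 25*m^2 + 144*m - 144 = (m + 4)*(m^4 - 5*m^3 - 5*m^2 + 45*m - 36) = (m - 3)*(m + 4)*(m^3 - 2*m^2 - 11*m + 12) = (m - 4)*(m - 3)*(m + 4)*(m^2 + 2*m - 3) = (m - 4)*(m - 3)*(m + 3)*(m + 4)*(m - 1)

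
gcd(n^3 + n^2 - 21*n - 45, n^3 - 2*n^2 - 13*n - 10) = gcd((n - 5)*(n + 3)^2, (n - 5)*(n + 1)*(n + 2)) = n - 5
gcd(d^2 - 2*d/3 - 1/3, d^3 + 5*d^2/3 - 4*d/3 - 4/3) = d - 1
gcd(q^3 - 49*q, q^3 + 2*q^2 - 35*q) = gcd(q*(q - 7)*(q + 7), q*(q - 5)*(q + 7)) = q^2 + 7*q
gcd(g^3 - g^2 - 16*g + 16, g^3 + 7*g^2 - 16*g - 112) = g^2 - 16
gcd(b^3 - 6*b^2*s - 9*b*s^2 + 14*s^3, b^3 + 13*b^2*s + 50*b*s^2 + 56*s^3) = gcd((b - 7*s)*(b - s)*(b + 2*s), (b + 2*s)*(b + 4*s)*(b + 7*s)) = b + 2*s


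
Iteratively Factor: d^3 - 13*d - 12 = (d + 1)*(d^2 - d - 12) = (d + 1)*(d + 3)*(d - 4)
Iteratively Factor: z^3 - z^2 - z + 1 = (z - 1)*(z^2 - 1) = (z - 1)*(z + 1)*(z - 1)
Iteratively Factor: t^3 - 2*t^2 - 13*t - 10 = (t + 2)*(t^2 - 4*t - 5) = (t + 1)*(t + 2)*(t - 5)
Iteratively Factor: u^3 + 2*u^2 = (u)*(u^2 + 2*u) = u^2*(u + 2)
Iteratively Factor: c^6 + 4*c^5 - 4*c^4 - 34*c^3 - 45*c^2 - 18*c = (c + 1)*(c^5 + 3*c^4 - 7*c^3 - 27*c^2 - 18*c) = (c + 1)*(c + 2)*(c^4 + c^3 - 9*c^2 - 9*c) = (c + 1)^2*(c + 2)*(c^3 - 9*c) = c*(c + 1)^2*(c + 2)*(c^2 - 9) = c*(c - 3)*(c + 1)^2*(c + 2)*(c + 3)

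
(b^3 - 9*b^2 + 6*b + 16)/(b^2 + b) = b - 10 + 16/b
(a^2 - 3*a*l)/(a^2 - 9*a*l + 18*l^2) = a/(a - 6*l)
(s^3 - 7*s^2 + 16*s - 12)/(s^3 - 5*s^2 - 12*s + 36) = (s^2 - 5*s + 6)/(s^2 - 3*s - 18)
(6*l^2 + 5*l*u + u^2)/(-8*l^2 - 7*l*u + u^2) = (6*l^2 + 5*l*u + u^2)/(-8*l^2 - 7*l*u + u^2)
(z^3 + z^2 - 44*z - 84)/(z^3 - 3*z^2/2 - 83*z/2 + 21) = 2*(z + 2)/(2*z - 1)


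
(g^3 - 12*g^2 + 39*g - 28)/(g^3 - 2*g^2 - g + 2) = (g^2 - 11*g + 28)/(g^2 - g - 2)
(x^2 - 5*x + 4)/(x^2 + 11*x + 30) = (x^2 - 5*x + 4)/(x^2 + 11*x + 30)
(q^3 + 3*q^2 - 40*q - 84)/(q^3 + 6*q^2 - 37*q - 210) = (q + 2)/(q + 5)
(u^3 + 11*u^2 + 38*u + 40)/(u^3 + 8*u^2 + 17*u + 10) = (u + 4)/(u + 1)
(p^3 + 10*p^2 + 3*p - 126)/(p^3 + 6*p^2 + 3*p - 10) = (p^3 + 10*p^2 + 3*p - 126)/(p^3 + 6*p^2 + 3*p - 10)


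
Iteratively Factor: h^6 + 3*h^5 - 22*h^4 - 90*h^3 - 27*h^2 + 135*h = (h + 3)*(h^5 - 22*h^3 - 24*h^2 + 45*h) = (h + 3)^2*(h^4 - 3*h^3 - 13*h^2 + 15*h) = (h + 3)^3*(h^3 - 6*h^2 + 5*h) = (h - 5)*(h + 3)^3*(h^2 - h) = (h - 5)*(h - 1)*(h + 3)^3*(h)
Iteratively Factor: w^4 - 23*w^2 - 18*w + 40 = (w + 2)*(w^3 - 2*w^2 - 19*w + 20) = (w + 2)*(w + 4)*(w^2 - 6*w + 5) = (w - 5)*(w + 2)*(w + 4)*(w - 1)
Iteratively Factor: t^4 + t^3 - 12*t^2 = (t)*(t^3 + t^2 - 12*t) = t*(t - 3)*(t^2 + 4*t) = t*(t - 3)*(t + 4)*(t)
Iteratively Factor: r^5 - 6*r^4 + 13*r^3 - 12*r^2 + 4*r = (r - 1)*(r^4 - 5*r^3 + 8*r^2 - 4*r) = r*(r - 1)*(r^3 - 5*r^2 + 8*r - 4) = r*(r - 2)*(r - 1)*(r^2 - 3*r + 2) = r*(r - 2)*(r - 1)^2*(r - 2)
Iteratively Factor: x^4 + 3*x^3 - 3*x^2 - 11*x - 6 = (x + 1)*(x^3 + 2*x^2 - 5*x - 6) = (x + 1)^2*(x^2 + x - 6) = (x + 1)^2*(x + 3)*(x - 2)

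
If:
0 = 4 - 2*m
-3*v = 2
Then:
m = 2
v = -2/3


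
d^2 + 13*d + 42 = (d + 6)*(d + 7)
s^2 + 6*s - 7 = (s - 1)*(s + 7)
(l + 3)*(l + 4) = l^2 + 7*l + 12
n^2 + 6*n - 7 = (n - 1)*(n + 7)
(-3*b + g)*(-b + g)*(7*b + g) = 21*b^3 - 25*b^2*g + 3*b*g^2 + g^3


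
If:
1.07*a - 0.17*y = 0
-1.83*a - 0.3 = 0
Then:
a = -0.16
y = -1.03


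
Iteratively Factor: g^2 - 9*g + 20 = (g - 5)*(g - 4)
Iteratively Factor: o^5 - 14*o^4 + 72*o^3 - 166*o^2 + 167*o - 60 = (o - 4)*(o^4 - 10*o^3 + 32*o^2 - 38*o + 15) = (o - 4)*(o - 1)*(o^3 - 9*o^2 + 23*o - 15) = (o - 5)*(o - 4)*(o - 1)*(o^2 - 4*o + 3) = (o - 5)*(o - 4)*(o - 3)*(o - 1)*(o - 1)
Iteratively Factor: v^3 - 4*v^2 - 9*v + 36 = (v + 3)*(v^2 - 7*v + 12) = (v - 4)*(v + 3)*(v - 3)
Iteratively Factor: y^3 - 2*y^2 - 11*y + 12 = (y - 1)*(y^2 - y - 12) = (y - 1)*(y + 3)*(y - 4)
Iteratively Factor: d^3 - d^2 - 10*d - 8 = (d + 2)*(d^2 - 3*d - 4) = (d + 1)*(d + 2)*(d - 4)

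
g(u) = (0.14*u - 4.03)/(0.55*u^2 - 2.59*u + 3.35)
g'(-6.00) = -0.03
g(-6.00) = -0.13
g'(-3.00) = -0.09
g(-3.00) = -0.28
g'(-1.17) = -0.30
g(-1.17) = -0.59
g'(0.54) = -1.70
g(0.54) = -1.87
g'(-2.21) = -0.15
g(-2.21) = -0.37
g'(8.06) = 0.06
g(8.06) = -0.16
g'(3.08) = 8.48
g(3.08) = -6.10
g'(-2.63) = -0.11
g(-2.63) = -0.31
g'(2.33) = -0.64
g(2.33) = -12.30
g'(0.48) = -1.58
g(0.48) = -1.77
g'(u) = (2.59 - 1.1*u)*(0.14*u - 4.03)/(0.55*u^2 - 2.59*u + 3.35)^2 + 0.14/(0.55*u^2 - 2.59*u + 3.35)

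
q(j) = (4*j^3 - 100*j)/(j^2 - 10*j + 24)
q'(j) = (10 - 2*j)*(4*j^3 - 100*j)/(j^2 - 10*j + 24)^2 + (12*j^2 - 100)/(j^2 - 10*j + 24) = 4*(j^4 - 20*j^3 + 97*j^2 - 600)/(j^4 - 20*j^3 + 148*j^2 - 480*j + 576)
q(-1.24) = 3.07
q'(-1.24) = -1.14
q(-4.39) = 1.15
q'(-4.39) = 1.75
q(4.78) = 43.23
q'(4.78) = -203.03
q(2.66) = -42.61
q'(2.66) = -47.93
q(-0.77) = 2.33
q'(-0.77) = -2.04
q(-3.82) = 2.07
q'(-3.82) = 1.45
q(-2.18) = 3.49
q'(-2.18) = 0.14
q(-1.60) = 3.37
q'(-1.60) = -0.58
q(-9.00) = -10.34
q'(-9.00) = 2.99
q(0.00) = 0.00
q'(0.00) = -4.17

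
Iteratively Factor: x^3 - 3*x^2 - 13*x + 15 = (x - 1)*(x^2 - 2*x - 15) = (x - 5)*(x - 1)*(x + 3)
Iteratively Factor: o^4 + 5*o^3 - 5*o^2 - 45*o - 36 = (o + 4)*(o^3 + o^2 - 9*o - 9) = (o + 3)*(o + 4)*(o^2 - 2*o - 3) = (o - 3)*(o + 3)*(o + 4)*(o + 1)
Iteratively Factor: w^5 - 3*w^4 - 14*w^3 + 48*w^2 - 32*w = (w - 1)*(w^4 - 2*w^3 - 16*w^2 + 32*w) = w*(w - 1)*(w^3 - 2*w^2 - 16*w + 32) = w*(w - 1)*(w + 4)*(w^2 - 6*w + 8) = w*(w - 2)*(w - 1)*(w + 4)*(w - 4)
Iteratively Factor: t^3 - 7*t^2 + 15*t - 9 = (t - 1)*(t^2 - 6*t + 9) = (t - 3)*(t - 1)*(t - 3)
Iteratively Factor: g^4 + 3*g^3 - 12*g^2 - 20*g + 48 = (g - 2)*(g^3 + 5*g^2 - 2*g - 24) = (g - 2)*(g + 3)*(g^2 + 2*g - 8) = (g - 2)*(g + 3)*(g + 4)*(g - 2)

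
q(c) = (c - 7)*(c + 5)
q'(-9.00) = -20.00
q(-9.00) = 64.00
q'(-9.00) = -20.00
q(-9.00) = 64.00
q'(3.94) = 5.88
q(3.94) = -27.36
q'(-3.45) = -8.90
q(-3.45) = -16.20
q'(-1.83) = -5.66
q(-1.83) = -27.99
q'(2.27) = 2.54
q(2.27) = -34.39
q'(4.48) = 6.96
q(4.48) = -23.89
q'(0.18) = -1.64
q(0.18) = -35.33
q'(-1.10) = -4.20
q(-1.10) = -31.59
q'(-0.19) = -2.38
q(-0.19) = -34.58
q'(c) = 2*c - 2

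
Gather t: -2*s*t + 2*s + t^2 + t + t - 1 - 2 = 2*s + t^2 + t*(2 - 2*s) - 3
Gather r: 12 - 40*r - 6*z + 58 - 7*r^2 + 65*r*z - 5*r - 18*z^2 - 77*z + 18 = -7*r^2 + r*(65*z - 45) - 18*z^2 - 83*z + 88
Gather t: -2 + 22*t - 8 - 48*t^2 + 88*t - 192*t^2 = -240*t^2 + 110*t - 10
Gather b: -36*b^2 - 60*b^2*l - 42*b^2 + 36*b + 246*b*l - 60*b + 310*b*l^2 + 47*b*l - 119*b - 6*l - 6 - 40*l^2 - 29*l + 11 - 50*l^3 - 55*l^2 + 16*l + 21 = b^2*(-60*l - 78) + b*(310*l^2 + 293*l - 143) - 50*l^3 - 95*l^2 - 19*l + 26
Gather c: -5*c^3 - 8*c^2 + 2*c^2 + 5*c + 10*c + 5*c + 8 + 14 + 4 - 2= -5*c^3 - 6*c^2 + 20*c + 24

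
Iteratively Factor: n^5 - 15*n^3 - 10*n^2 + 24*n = (n + 3)*(n^4 - 3*n^3 - 6*n^2 + 8*n) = n*(n + 3)*(n^3 - 3*n^2 - 6*n + 8) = n*(n - 4)*(n + 3)*(n^2 + n - 2) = n*(n - 4)*(n + 2)*(n + 3)*(n - 1)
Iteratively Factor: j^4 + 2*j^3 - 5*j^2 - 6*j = (j - 2)*(j^3 + 4*j^2 + 3*j) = (j - 2)*(j + 3)*(j^2 + j) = j*(j - 2)*(j + 3)*(j + 1)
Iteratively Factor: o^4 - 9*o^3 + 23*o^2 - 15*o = (o - 3)*(o^3 - 6*o^2 + 5*o) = (o - 3)*(o - 1)*(o^2 - 5*o) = (o - 5)*(o - 3)*(o - 1)*(o)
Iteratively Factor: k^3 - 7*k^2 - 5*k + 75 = (k - 5)*(k^2 - 2*k - 15) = (k - 5)*(k + 3)*(k - 5)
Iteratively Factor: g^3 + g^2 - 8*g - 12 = (g + 2)*(g^2 - g - 6) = (g + 2)^2*(g - 3)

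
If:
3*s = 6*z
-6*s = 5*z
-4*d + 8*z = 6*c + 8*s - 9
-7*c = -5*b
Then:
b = 21/10 - 14*d/15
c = 3/2 - 2*d/3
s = 0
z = 0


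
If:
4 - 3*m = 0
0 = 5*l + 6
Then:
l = -6/5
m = 4/3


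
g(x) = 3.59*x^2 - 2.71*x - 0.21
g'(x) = 7.18*x - 2.71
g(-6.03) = 146.67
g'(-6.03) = -46.01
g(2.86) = 21.40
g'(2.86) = 17.82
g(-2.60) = 31.10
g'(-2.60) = -21.38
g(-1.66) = 14.18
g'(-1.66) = -14.63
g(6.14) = 118.49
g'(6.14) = 41.38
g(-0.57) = 2.50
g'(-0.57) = -6.80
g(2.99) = 23.78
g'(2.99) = 18.76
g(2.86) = 21.40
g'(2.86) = 17.82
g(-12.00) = 549.27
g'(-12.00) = -88.87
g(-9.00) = 314.97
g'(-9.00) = -67.33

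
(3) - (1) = 2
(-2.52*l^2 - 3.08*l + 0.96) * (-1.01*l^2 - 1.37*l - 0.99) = 2.5452*l^4 + 6.5632*l^3 + 5.7448*l^2 + 1.734*l - 0.9504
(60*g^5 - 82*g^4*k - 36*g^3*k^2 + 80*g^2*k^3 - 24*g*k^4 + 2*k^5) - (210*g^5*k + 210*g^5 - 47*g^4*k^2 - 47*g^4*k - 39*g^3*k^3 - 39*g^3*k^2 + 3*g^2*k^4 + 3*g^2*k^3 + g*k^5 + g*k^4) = -210*g^5*k - 150*g^5 + 47*g^4*k^2 - 35*g^4*k + 39*g^3*k^3 + 3*g^3*k^2 - 3*g^2*k^4 + 77*g^2*k^3 - g*k^5 - 25*g*k^4 + 2*k^5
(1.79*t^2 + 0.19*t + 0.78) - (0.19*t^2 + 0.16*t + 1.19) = 1.6*t^2 + 0.03*t - 0.41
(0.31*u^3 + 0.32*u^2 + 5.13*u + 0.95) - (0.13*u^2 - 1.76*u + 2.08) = 0.31*u^3 + 0.19*u^2 + 6.89*u - 1.13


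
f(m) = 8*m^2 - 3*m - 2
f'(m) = 16*m - 3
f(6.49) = 315.49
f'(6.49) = 100.84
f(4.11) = 120.81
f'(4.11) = 62.76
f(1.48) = 11.08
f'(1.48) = 20.68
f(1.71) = 16.26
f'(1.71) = 24.36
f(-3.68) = 117.38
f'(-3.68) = -61.88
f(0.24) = -2.26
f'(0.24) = 0.84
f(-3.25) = 92.25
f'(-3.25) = -55.00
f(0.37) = -2.01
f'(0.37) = 2.92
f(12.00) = 1114.00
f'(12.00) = 189.00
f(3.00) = 61.00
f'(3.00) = 45.00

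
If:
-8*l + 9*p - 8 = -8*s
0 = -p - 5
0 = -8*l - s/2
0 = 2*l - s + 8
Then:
No Solution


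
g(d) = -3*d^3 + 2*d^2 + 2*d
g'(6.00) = -298.00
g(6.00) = -564.00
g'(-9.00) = -763.00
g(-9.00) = 2331.00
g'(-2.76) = -77.60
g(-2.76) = 72.79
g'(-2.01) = -42.40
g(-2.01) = 28.42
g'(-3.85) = -146.80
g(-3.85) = 193.14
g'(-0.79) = -6.78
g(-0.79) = 1.15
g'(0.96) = -2.45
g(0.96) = 1.11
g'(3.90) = -119.29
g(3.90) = -139.74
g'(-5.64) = -306.85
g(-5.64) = 590.56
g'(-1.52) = -24.87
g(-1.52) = 12.12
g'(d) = -9*d^2 + 4*d + 2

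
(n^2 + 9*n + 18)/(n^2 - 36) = (n + 3)/(n - 6)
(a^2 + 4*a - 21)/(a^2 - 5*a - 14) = (-a^2 - 4*a + 21)/(-a^2 + 5*a + 14)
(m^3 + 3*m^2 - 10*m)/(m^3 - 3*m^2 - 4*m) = (-m^2 - 3*m + 10)/(-m^2 + 3*m + 4)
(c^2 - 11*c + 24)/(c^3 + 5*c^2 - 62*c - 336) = (c - 3)/(c^2 + 13*c + 42)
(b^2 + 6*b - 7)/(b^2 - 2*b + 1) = (b + 7)/(b - 1)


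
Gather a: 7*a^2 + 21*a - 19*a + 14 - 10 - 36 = 7*a^2 + 2*a - 32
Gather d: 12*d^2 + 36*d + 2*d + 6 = 12*d^2 + 38*d + 6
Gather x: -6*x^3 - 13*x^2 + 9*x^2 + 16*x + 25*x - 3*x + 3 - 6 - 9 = -6*x^3 - 4*x^2 + 38*x - 12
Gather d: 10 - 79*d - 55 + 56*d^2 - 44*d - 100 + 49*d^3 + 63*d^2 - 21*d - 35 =49*d^3 + 119*d^2 - 144*d - 180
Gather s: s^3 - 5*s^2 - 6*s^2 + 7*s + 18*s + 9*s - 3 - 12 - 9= s^3 - 11*s^2 + 34*s - 24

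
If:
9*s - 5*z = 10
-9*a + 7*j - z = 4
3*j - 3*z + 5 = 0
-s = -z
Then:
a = -2/27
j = 5/6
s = 5/2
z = 5/2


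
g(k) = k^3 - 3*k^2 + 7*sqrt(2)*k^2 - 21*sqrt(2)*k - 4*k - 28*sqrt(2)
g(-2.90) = 91.76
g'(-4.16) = -39.19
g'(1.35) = -9.60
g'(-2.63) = -49.24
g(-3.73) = 130.19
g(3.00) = -51.60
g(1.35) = -70.06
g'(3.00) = 34.70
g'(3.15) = 39.54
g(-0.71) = -12.55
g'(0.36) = -28.34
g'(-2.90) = -48.49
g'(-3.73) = -43.43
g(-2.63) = 78.56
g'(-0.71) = -41.98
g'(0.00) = -33.70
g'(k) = 3*k^2 - 6*k + 14*sqrt(2)*k - 21*sqrt(2) - 4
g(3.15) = -46.03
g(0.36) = -50.79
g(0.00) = -39.60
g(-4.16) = 148.00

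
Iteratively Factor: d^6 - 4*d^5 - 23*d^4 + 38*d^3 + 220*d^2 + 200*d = (d)*(d^5 - 4*d^4 - 23*d^3 + 38*d^2 + 220*d + 200) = d*(d + 2)*(d^4 - 6*d^3 - 11*d^2 + 60*d + 100) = d*(d + 2)^2*(d^3 - 8*d^2 + 5*d + 50) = d*(d - 5)*(d + 2)^2*(d^2 - 3*d - 10) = d*(d - 5)*(d + 2)^3*(d - 5)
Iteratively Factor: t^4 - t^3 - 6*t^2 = (t - 3)*(t^3 + 2*t^2) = (t - 3)*(t + 2)*(t^2) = t*(t - 3)*(t + 2)*(t)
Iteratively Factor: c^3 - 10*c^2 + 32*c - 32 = (c - 4)*(c^2 - 6*c + 8) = (c - 4)*(c - 2)*(c - 4)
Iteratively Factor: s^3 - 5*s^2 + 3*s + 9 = (s + 1)*(s^2 - 6*s + 9) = (s - 3)*(s + 1)*(s - 3)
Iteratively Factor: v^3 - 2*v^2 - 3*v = (v)*(v^2 - 2*v - 3) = v*(v + 1)*(v - 3)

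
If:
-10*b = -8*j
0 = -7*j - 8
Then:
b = -32/35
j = -8/7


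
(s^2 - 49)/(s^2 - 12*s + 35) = (s + 7)/(s - 5)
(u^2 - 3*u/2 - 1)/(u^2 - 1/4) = 2*(u - 2)/(2*u - 1)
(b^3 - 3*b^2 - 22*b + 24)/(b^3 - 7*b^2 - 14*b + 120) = (b - 1)/(b - 5)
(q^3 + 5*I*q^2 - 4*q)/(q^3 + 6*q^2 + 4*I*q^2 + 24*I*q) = (q + I)/(q + 6)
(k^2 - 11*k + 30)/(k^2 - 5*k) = (k - 6)/k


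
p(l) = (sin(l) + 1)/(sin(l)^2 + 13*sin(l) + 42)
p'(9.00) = -0.01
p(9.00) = 0.03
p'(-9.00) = -0.02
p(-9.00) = 0.02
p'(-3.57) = -0.01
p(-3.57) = 0.03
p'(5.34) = 0.02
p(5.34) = 0.01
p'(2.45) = -0.01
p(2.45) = 0.03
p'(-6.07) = 0.01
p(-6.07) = 0.03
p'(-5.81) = 0.01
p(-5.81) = 0.03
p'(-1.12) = 0.01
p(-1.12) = 0.00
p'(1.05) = 0.00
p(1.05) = 0.03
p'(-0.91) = 0.02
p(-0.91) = 0.01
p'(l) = (-2*sin(l)*cos(l) - 13*cos(l))*(sin(l) + 1)/(sin(l)^2 + 13*sin(l) + 42)^2 + cos(l)/(sin(l)^2 + 13*sin(l) + 42)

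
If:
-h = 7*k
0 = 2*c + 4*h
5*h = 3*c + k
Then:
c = 0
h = 0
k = 0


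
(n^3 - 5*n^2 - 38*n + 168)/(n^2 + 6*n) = n - 11 + 28/n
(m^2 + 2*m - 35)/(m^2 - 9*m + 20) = (m + 7)/(m - 4)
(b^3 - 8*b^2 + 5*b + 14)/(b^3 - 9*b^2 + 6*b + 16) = (b - 7)/(b - 8)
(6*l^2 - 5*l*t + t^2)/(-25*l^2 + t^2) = (-6*l^2 + 5*l*t - t^2)/(25*l^2 - t^2)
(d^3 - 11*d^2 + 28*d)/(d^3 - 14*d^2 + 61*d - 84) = d/(d - 3)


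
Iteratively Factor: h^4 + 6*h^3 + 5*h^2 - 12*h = (h - 1)*(h^3 + 7*h^2 + 12*h) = (h - 1)*(h + 3)*(h^2 + 4*h) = (h - 1)*(h + 3)*(h + 4)*(h)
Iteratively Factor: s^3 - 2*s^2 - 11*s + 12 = (s - 4)*(s^2 + 2*s - 3) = (s - 4)*(s - 1)*(s + 3)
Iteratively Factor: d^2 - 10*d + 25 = (d - 5)*(d - 5)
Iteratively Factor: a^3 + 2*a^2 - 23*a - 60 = (a - 5)*(a^2 + 7*a + 12) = (a - 5)*(a + 4)*(a + 3)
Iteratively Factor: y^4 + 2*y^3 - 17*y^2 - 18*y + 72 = (y - 3)*(y^3 + 5*y^2 - 2*y - 24) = (y - 3)*(y - 2)*(y^2 + 7*y + 12) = (y - 3)*(y - 2)*(y + 4)*(y + 3)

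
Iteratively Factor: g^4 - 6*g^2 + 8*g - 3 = (g - 1)*(g^3 + g^2 - 5*g + 3) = (g - 1)^2*(g^2 + 2*g - 3) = (g - 1)^3*(g + 3)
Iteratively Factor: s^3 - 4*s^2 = (s - 4)*(s^2) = s*(s - 4)*(s)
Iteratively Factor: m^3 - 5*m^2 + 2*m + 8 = (m - 4)*(m^2 - m - 2) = (m - 4)*(m - 2)*(m + 1)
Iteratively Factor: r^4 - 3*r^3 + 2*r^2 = (r)*(r^3 - 3*r^2 + 2*r) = r*(r - 1)*(r^2 - 2*r) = r^2*(r - 1)*(r - 2)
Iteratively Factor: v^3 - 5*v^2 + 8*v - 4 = (v - 2)*(v^2 - 3*v + 2) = (v - 2)^2*(v - 1)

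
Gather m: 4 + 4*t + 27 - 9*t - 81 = -5*t - 50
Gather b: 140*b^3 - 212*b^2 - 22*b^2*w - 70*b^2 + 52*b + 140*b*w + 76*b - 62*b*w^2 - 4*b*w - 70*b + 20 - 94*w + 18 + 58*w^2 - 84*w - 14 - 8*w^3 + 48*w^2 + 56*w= 140*b^3 + b^2*(-22*w - 282) + b*(-62*w^2 + 136*w + 58) - 8*w^3 + 106*w^2 - 122*w + 24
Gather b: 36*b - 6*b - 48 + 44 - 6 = 30*b - 10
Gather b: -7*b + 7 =7 - 7*b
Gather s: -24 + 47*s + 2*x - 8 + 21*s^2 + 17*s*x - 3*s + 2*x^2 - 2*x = 21*s^2 + s*(17*x + 44) + 2*x^2 - 32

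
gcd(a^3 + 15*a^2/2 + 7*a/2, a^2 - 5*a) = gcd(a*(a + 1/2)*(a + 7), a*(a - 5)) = a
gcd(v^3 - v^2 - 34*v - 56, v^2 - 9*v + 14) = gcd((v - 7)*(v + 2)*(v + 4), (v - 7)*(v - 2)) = v - 7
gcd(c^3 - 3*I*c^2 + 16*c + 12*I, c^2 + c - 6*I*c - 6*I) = c - 6*I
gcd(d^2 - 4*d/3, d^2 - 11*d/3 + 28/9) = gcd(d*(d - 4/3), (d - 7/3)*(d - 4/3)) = d - 4/3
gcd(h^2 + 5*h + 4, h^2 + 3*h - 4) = h + 4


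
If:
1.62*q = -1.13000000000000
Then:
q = -0.70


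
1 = 1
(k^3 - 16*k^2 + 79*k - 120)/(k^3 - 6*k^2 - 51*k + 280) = (k - 3)/(k + 7)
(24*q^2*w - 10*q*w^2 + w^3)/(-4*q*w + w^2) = -6*q + w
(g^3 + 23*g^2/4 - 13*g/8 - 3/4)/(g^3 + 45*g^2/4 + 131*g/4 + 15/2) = (g - 1/2)/(g + 5)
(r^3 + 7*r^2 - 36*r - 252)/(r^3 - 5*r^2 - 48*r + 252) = (r + 6)/(r - 6)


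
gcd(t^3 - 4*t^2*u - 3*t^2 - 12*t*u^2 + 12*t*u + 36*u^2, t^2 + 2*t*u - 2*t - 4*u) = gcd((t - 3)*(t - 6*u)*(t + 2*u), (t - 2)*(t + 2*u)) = t + 2*u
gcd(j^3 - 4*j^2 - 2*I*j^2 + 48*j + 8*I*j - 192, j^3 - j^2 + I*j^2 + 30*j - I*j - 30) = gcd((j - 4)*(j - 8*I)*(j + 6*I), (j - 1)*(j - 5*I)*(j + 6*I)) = j + 6*I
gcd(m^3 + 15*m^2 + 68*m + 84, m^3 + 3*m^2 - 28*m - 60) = m^2 + 8*m + 12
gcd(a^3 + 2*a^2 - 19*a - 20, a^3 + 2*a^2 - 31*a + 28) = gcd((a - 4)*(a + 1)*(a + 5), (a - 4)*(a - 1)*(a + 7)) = a - 4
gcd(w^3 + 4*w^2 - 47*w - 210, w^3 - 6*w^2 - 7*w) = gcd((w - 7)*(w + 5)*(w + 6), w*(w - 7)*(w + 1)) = w - 7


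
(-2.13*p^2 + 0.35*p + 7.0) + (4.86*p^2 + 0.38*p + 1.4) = 2.73*p^2 + 0.73*p + 8.4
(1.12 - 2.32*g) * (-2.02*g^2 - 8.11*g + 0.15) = 4.6864*g^3 + 16.5528*g^2 - 9.4312*g + 0.168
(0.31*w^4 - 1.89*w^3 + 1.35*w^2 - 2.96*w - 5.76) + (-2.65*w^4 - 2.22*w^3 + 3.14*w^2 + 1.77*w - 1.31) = -2.34*w^4 - 4.11*w^3 + 4.49*w^2 - 1.19*w - 7.07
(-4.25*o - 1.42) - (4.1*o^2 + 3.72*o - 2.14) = -4.1*o^2 - 7.97*o + 0.72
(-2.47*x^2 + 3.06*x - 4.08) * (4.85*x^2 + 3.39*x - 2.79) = -11.9795*x^4 + 6.4677*x^3 - 2.5233*x^2 - 22.3686*x + 11.3832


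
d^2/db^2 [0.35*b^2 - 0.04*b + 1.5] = 0.700000000000000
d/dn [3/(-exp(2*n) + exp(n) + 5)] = (6*exp(n) - 3)*exp(n)/(-exp(2*n) + exp(n) + 5)^2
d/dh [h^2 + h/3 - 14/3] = 2*h + 1/3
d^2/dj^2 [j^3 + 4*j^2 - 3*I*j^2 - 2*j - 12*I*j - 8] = 6*j + 8 - 6*I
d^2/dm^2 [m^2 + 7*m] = 2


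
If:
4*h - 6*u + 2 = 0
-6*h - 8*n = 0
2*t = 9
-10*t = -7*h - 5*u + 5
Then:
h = 145/31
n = -435/124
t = 9/2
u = 107/31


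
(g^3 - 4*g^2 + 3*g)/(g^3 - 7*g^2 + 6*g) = (g - 3)/(g - 6)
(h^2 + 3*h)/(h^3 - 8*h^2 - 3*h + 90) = h/(h^2 - 11*h + 30)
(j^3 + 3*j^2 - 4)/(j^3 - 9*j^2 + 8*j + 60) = (j^2 + j - 2)/(j^2 - 11*j + 30)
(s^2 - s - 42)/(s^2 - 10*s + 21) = (s + 6)/(s - 3)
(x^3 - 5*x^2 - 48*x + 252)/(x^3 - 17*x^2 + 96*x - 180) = (x + 7)/(x - 5)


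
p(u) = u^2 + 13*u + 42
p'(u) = 2*u + 13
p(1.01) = 56.15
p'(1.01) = 15.02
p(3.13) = 92.49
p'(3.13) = 19.26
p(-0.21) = 39.31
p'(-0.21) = 12.58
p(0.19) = 44.51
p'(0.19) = 13.38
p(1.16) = 58.43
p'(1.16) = 15.32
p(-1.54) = 24.35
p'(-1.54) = 9.92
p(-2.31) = 17.31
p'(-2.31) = 8.38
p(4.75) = 126.31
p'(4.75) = 22.50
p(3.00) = 90.00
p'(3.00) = 19.00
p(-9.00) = 6.00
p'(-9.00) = -5.00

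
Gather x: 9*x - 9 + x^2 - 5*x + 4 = x^2 + 4*x - 5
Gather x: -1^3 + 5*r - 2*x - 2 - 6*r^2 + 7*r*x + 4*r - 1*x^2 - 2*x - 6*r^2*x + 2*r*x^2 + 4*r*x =-6*r^2 + 9*r + x^2*(2*r - 1) + x*(-6*r^2 + 11*r - 4) - 3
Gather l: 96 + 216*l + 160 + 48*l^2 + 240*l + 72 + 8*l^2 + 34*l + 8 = 56*l^2 + 490*l + 336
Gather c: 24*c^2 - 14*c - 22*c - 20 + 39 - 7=24*c^2 - 36*c + 12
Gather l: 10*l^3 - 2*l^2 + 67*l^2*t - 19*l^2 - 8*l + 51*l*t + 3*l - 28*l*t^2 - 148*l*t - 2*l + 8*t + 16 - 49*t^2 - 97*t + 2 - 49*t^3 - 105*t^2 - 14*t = 10*l^3 + l^2*(67*t - 21) + l*(-28*t^2 - 97*t - 7) - 49*t^3 - 154*t^2 - 103*t + 18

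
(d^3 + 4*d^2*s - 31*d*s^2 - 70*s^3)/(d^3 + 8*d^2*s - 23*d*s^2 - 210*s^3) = (d + 2*s)/(d + 6*s)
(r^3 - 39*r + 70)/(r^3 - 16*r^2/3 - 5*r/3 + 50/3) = 3*(r + 7)/(3*r + 5)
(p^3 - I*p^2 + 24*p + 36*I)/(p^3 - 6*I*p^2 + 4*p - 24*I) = (p + 3*I)/(p - 2*I)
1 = 1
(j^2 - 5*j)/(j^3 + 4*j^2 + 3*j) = (j - 5)/(j^2 + 4*j + 3)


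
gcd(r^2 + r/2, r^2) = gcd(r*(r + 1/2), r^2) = r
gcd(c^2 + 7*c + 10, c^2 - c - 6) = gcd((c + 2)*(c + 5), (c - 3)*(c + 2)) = c + 2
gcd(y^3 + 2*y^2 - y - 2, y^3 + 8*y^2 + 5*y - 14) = y^2 + y - 2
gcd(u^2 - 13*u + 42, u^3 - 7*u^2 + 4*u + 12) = u - 6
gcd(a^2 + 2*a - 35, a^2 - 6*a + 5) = a - 5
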